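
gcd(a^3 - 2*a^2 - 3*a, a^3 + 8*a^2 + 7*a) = a^2 + a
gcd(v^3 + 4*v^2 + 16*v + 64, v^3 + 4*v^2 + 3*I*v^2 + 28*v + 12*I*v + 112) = v^2 + v*(4 - 4*I) - 16*I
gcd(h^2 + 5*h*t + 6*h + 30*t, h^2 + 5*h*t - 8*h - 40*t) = h + 5*t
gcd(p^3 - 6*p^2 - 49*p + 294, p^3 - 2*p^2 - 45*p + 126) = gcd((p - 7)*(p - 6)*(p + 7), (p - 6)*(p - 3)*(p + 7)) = p^2 + p - 42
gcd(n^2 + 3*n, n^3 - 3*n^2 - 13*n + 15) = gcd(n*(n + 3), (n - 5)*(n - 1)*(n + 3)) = n + 3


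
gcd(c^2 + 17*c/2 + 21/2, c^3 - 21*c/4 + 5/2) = 1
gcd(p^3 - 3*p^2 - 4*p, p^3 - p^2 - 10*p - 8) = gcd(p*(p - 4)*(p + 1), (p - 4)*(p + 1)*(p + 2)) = p^2 - 3*p - 4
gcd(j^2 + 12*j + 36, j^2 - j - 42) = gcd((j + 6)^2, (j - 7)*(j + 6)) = j + 6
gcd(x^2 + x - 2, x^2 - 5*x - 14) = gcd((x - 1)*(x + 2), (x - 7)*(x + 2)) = x + 2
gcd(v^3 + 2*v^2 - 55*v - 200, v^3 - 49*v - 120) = v^2 - 3*v - 40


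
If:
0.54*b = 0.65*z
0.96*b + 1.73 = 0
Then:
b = -1.80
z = -1.50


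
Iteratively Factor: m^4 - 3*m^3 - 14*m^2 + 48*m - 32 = (m - 4)*(m^3 + m^2 - 10*m + 8) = (m - 4)*(m - 1)*(m^2 + 2*m - 8) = (m - 4)*(m - 2)*(m - 1)*(m + 4)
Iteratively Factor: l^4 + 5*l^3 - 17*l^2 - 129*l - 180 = (l - 5)*(l^3 + 10*l^2 + 33*l + 36) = (l - 5)*(l + 3)*(l^2 + 7*l + 12) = (l - 5)*(l + 3)^2*(l + 4)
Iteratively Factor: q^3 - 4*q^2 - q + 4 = (q + 1)*(q^2 - 5*q + 4) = (q - 4)*(q + 1)*(q - 1)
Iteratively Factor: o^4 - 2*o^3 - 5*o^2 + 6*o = (o - 3)*(o^3 + o^2 - 2*o) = o*(o - 3)*(o^2 + o - 2) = o*(o - 3)*(o - 1)*(o + 2)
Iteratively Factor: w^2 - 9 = (w - 3)*(w + 3)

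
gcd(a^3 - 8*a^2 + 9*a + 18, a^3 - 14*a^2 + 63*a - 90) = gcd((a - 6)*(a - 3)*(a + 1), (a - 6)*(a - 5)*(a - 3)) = a^2 - 9*a + 18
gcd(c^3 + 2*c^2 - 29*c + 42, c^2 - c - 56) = c + 7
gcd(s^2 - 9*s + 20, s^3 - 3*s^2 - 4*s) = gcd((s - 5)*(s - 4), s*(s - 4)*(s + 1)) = s - 4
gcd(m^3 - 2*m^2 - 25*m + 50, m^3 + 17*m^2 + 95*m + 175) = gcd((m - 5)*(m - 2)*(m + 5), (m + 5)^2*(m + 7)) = m + 5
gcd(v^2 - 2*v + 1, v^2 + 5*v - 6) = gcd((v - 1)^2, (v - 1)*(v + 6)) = v - 1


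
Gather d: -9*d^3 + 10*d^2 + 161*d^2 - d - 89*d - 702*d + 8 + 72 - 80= -9*d^3 + 171*d^2 - 792*d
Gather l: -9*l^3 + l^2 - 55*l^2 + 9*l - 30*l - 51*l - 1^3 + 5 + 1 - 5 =-9*l^3 - 54*l^2 - 72*l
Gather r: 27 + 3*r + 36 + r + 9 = 4*r + 72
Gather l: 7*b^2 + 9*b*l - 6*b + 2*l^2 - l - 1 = 7*b^2 - 6*b + 2*l^2 + l*(9*b - 1) - 1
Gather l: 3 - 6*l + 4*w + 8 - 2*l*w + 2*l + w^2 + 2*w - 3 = l*(-2*w - 4) + w^2 + 6*w + 8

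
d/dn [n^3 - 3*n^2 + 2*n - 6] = 3*n^2 - 6*n + 2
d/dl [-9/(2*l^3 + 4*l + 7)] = 18*(3*l^2 + 2)/(2*l^3 + 4*l + 7)^2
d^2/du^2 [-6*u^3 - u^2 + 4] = -36*u - 2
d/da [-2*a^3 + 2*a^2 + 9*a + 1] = -6*a^2 + 4*a + 9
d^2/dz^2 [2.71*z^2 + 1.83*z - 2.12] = 5.42000000000000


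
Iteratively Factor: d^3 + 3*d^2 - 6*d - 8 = (d + 1)*(d^2 + 2*d - 8) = (d - 2)*(d + 1)*(d + 4)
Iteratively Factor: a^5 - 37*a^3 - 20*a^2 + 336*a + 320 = (a + 4)*(a^4 - 4*a^3 - 21*a^2 + 64*a + 80) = (a + 1)*(a + 4)*(a^3 - 5*a^2 - 16*a + 80) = (a - 5)*(a + 1)*(a + 4)*(a^2 - 16) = (a - 5)*(a - 4)*(a + 1)*(a + 4)*(a + 4)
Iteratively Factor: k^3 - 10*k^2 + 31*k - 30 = (k - 3)*(k^2 - 7*k + 10) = (k - 5)*(k - 3)*(k - 2)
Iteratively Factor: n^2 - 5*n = (n)*(n - 5)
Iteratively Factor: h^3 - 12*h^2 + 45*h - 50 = (h - 2)*(h^2 - 10*h + 25) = (h - 5)*(h - 2)*(h - 5)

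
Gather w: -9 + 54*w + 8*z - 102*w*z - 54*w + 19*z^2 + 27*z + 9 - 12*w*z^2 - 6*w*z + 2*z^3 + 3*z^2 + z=w*(-12*z^2 - 108*z) + 2*z^3 + 22*z^2 + 36*z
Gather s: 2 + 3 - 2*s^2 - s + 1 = -2*s^2 - s + 6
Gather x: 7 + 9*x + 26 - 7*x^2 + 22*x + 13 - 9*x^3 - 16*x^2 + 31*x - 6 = -9*x^3 - 23*x^2 + 62*x + 40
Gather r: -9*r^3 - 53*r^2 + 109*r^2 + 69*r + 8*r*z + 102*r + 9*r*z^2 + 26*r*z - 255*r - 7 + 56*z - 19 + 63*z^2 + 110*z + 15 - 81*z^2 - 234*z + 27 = -9*r^3 + 56*r^2 + r*(9*z^2 + 34*z - 84) - 18*z^2 - 68*z + 16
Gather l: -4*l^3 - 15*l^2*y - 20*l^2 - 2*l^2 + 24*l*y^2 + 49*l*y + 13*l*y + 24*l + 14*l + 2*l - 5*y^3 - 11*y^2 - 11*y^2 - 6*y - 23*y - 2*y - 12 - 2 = -4*l^3 + l^2*(-15*y - 22) + l*(24*y^2 + 62*y + 40) - 5*y^3 - 22*y^2 - 31*y - 14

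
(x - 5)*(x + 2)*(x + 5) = x^3 + 2*x^2 - 25*x - 50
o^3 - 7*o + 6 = (o - 2)*(o - 1)*(o + 3)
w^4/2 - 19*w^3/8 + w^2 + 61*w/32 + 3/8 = (w/2 + 1/4)*(w - 4)*(w - 3/2)*(w + 1/4)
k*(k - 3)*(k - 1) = k^3 - 4*k^2 + 3*k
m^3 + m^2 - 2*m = m*(m - 1)*(m + 2)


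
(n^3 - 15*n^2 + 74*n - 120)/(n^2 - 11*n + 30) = n - 4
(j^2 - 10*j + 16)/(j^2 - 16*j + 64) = (j - 2)/(j - 8)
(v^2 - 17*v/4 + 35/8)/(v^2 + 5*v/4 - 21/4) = (v - 5/2)/(v + 3)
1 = 1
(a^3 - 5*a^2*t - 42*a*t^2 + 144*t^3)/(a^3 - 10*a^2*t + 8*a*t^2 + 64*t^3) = (-a^2 - 3*a*t + 18*t^2)/(-a^2 + 2*a*t + 8*t^2)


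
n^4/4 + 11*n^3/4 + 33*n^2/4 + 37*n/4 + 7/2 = (n/4 + 1/2)*(n + 1)^2*(n + 7)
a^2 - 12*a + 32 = (a - 8)*(a - 4)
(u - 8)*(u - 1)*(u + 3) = u^3 - 6*u^2 - 19*u + 24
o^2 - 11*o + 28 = (o - 7)*(o - 4)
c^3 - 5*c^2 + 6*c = c*(c - 3)*(c - 2)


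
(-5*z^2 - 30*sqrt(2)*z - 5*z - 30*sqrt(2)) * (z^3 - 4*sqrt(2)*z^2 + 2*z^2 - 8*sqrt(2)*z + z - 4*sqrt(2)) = -5*z^5 - 15*z^4 - 10*sqrt(2)*z^4 - 30*sqrt(2)*z^3 + 225*z^3 - 30*sqrt(2)*z^2 + 715*z^2 - 10*sqrt(2)*z + 720*z + 240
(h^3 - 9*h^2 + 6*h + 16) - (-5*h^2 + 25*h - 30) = h^3 - 4*h^2 - 19*h + 46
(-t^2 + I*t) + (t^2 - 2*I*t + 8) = -I*t + 8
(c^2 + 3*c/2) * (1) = c^2 + 3*c/2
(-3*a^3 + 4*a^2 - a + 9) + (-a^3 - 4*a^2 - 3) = -4*a^3 - a + 6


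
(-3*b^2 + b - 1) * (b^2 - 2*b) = -3*b^4 + 7*b^3 - 3*b^2 + 2*b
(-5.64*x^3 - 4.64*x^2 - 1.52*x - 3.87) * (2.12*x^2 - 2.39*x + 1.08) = -11.9568*x^5 + 3.6428*x^4 + 1.776*x^3 - 9.5828*x^2 + 7.6077*x - 4.1796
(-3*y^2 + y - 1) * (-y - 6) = 3*y^3 + 17*y^2 - 5*y + 6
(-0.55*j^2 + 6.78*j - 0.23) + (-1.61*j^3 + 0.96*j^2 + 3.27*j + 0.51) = -1.61*j^3 + 0.41*j^2 + 10.05*j + 0.28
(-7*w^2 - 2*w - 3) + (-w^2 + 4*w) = -8*w^2 + 2*w - 3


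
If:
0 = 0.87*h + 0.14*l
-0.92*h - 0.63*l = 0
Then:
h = 0.00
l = 0.00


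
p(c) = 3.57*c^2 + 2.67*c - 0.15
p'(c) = 7.14*c + 2.67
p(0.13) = 0.26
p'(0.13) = 3.60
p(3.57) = 54.88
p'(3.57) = 28.16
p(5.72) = 131.93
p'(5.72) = 43.51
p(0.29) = 0.92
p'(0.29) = 4.74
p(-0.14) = -0.45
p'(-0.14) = 1.67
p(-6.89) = 150.93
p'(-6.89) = -46.52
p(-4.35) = 55.79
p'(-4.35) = -28.39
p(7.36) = 212.89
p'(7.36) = 55.22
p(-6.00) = 112.35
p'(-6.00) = -40.17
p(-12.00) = 481.89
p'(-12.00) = -83.01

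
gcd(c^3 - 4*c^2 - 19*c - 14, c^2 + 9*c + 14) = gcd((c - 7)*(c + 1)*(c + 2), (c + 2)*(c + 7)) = c + 2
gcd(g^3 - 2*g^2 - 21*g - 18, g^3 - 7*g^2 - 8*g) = g + 1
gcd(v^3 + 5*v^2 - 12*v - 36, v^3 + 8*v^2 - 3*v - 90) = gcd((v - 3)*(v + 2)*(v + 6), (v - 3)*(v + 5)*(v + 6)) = v^2 + 3*v - 18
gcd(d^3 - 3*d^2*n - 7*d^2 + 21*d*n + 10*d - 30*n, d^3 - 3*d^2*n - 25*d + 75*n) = d^2 - 3*d*n - 5*d + 15*n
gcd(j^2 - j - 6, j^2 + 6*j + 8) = j + 2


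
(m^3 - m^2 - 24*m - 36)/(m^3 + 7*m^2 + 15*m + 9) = (m^2 - 4*m - 12)/(m^2 + 4*m + 3)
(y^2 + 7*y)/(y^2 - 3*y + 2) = y*(y + 7)/(y^2 - 3*y + 2)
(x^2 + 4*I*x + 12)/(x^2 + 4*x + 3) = (x^2 + 4*I*x + 12)/(x^2 + 4*x + 3)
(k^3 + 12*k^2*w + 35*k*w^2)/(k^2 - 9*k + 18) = k*(k^2 + 12*k*w + 35*w^2)/(k^2 - 9*k + 18)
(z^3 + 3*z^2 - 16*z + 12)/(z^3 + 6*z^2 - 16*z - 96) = (z^2 - 3*z + 2)/(z^2 - 16)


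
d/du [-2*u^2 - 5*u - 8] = -4*u - 5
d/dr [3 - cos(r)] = sin(r)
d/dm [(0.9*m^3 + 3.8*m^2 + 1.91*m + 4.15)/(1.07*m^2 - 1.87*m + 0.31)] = (0.963*m^4 - 3.366*m^3 - 8.3127*m^2 - 6.525*m + 8.3526)/(1.1449*m^4 - 4.0018*m^3 + 4.1603*m^2 - 1.1594*m + 0.0961)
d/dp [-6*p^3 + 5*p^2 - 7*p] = -18*p^2 + 10*p - 7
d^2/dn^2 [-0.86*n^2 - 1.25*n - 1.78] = -1.72000000000000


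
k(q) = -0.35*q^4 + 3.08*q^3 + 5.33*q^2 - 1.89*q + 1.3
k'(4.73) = 107.10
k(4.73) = 262.35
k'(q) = -1.4*q^3 + 9.24*q^2 + 10.66*q - 1.89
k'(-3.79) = 166.65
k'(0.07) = -1.10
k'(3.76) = 94.40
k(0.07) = 1.19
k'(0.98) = 16.11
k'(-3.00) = 87.09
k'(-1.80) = 17.02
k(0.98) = 7.14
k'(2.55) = 62.16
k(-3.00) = -56.57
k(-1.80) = 0.33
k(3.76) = 163.32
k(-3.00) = -56.57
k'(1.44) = 28.44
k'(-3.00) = 87.09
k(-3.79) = -154.87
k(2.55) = 67.41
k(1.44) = 17.32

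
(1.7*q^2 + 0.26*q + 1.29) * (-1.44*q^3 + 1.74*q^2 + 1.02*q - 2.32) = -2.448*q^5 + 2.5836*q^4 + 0.3288*q^3 - 1.4342*q^2 + 0.7126*q - 2.9928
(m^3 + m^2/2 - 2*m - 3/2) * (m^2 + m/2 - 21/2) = m^5 + m^4 - 49*m^3/4 - 31*m^2/4 + 81*m/4 + 63/4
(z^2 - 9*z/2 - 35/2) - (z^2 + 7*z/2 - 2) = -8*z - 31/2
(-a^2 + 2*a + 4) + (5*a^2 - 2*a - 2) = 4*a^2 + 2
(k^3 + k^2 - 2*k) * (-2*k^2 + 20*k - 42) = -2*k^5 + 18*k^4 - 18*k^3 - 82*k^2 + 84*k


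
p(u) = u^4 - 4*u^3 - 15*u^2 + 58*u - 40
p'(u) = 4*u^3 - 12*u^2 - 30*u + 58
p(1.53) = 4.78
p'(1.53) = -1.66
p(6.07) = 222.34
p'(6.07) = 328.36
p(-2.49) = -177.23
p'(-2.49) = -3.45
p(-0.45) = -68.73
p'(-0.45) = 68.71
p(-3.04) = -157.16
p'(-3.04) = -74.08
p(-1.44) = -138.38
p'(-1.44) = 64.37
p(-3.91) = -23.27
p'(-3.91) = -247.26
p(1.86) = 2.22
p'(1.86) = -13.58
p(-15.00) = 59840.00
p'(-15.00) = -15692.00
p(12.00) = 12320.00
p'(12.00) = 4882.00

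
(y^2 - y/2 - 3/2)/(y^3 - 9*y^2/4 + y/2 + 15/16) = 8*(y + 1)/(8*y^2 - 6*y - 5)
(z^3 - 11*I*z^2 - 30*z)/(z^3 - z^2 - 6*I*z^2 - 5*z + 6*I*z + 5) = z*(z - 6*I)/(z^2 - z*(1 + I) + I)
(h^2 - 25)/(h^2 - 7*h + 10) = (h + 5)/(h - 2)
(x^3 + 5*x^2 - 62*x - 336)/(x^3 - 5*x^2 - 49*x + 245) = (x^2 - 2*x - 48)/(x^2 - 12*x + 35)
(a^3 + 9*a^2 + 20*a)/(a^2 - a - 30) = a*(a + 4)/(a - 6)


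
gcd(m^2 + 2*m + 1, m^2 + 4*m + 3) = m + 1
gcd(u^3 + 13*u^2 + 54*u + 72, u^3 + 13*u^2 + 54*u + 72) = u^3 + 13*u^2 + 54*u + 72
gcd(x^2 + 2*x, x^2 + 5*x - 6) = 1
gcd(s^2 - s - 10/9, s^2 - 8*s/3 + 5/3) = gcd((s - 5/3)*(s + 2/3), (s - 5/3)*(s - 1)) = s - 5/3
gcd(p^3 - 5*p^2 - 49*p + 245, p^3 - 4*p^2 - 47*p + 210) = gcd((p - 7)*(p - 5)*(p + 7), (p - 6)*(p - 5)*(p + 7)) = p^2 + 2*p - 35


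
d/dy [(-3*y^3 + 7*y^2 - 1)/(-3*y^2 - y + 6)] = (9*y^4 + 6*y^3 - 61*y^2 + 78*y - 1)/(9*y^4 + 6*y^3 - 35*y^2 - 12*y + 36)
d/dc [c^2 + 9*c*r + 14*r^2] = 2*c + 9*r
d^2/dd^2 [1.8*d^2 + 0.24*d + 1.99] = 3.60000000000000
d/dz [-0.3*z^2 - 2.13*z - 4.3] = -0.6*z - 2.13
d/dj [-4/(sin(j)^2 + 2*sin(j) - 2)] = 8*(sin(j) + 1)*cos(j)/(sin(j)^2 + 2*sin(j) - 2)^2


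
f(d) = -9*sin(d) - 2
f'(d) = -9*cos(d)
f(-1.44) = 6.92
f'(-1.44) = -1.17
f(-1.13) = 6.14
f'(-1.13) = -3.84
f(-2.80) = 1.01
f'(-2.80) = 8.48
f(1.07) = -9.89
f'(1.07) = -4.32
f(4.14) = 5.57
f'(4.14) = 4.87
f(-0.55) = 2.70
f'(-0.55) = -7.67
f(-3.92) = -8.32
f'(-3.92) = 6.41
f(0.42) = -5.67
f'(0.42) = -8.22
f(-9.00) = 1.71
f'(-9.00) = 8.20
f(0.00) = -2.00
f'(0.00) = -9.00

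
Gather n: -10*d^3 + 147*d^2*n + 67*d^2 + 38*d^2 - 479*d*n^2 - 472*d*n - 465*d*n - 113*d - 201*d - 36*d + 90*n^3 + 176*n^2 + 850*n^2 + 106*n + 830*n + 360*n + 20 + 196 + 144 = -10*d^3 + 105*d^2 - 350*d + 90*n^3 + n^2*(1026 - 479*d) + n*(147*d^2 - 937*d + 1296) + 360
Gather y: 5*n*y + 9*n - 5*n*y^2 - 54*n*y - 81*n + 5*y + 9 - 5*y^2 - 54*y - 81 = -72*n + y^2*(-5*n - 5) + y*(-49*n - 49) - 72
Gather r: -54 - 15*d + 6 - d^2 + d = -d^2 - 14*d - 48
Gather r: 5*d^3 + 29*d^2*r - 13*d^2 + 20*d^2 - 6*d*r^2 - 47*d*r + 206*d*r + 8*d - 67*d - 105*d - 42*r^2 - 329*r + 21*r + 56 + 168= 5*d^3 + 7*d^2 - 164*d + r^2*(-6*d - 42) + r*(29*d^2 + 159*d - 308) + 224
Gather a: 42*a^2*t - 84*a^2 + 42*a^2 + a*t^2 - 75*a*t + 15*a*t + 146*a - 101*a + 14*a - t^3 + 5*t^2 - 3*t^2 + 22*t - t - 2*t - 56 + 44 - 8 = a^2*(42*t - 42) + a*(t^2 - 60*t + 59) - t^3 + 2*t^2 + 19*t - 20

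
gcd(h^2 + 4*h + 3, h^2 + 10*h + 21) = h + 3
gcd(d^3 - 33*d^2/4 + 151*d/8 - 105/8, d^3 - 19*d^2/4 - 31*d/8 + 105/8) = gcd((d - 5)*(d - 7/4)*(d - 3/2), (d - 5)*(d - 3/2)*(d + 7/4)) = d^2 - 13*d/2 + 15/2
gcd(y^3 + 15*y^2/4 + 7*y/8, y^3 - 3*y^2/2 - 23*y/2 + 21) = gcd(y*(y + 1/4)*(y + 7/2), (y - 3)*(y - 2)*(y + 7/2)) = y + 7/2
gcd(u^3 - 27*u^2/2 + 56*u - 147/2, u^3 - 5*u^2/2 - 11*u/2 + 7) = u - 7/2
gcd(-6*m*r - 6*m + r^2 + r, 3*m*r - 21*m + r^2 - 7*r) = 1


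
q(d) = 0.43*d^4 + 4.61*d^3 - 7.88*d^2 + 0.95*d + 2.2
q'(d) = 1.72*d^3 + 13.83*d^2 - 15.76*d + 0.95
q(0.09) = 2.23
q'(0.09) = -0.36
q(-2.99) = -159.95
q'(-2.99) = 125.74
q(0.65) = 0.83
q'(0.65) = -2.98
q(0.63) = 0.89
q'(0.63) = -3.06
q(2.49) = 43.41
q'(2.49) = 74.01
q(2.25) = 27.98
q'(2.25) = 55.10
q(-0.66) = -3.10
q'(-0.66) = 16.88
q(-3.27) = -197.19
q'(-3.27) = 140.23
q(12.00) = 15761.44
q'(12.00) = 4775.51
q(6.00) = 1277.26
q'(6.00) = 775.79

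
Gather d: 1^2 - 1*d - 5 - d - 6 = -2*d - 10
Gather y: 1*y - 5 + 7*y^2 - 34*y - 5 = 7*y^2 - 33*y - 10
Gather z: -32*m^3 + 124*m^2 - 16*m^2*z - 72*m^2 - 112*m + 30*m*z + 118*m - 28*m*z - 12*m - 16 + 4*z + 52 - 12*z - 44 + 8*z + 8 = -32*m^3 + 52*m^2 - 6*m + z*(-16*m^2 + 2*m)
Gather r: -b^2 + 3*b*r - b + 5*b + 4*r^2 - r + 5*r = -b^2 + 4*b + 4*r^2 + r*(3*b + 4)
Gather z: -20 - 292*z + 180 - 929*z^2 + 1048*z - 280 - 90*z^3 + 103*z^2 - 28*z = -90*z^3 - 826*z^2 + 728*z - 120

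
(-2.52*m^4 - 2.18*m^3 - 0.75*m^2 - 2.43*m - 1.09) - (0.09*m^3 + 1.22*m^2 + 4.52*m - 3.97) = -2.52*m^4 - 2.27*m^3 - 1.97*m^2 - 6.95*m + 2.88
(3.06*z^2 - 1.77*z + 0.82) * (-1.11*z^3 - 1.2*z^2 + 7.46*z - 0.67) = -3.3966*z^5 - 1.7073*z^4 + 24.0414*z^3 - 16.2384*z^2 + 7.3031*z - 0.5494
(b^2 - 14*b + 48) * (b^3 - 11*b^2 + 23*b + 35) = b^5 - 25*b^4 + 225*b^3 - 815*b^2 + 614*b + 1680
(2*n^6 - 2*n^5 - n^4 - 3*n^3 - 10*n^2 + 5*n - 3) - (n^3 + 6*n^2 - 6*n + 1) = 2*n^6 - 2*n^5 - n^4 - 4*n^3 - 16*n^2 + 11*n - 4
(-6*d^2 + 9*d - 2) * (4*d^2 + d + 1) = -24*d^4 + 30*d^3 - 5*d^2 + 7*d - 2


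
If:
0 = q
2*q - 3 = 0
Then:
No Solution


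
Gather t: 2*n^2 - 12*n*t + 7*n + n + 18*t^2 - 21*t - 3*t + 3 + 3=2*n^2 + 8*n + 18*t^2 + t*(-12*n - 24) + 6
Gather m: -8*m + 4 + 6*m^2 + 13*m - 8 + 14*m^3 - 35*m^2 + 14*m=14*m^3 - 29*m^2 + 19*m - 4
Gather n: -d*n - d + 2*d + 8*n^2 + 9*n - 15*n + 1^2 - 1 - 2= d + 8*n^2 + n*(-d - 6) - 2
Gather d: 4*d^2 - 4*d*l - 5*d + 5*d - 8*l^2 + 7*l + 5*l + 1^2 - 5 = 4*d^2 - 4*d*l - 8*l^2 + 12*l - 4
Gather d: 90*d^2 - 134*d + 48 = 90*d^2 - 134*d + 48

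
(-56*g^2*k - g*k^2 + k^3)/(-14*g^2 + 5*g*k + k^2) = k*(8*g - k)/(2*g - k)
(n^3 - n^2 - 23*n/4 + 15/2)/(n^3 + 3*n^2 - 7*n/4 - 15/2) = (n - 2)/(n + 2)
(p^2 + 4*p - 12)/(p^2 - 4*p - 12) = (-p^2 - 4*p + 12)/(-p^2 + 4*p + 12)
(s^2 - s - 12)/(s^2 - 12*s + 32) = (s + 3)/(s - 8)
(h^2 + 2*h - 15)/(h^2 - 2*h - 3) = (h + 5)/(h + 1)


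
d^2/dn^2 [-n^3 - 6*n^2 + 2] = -6*n - 12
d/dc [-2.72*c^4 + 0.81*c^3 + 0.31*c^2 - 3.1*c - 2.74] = -10.88*c^3 + 2.43*c^2 + 0.62*c - 3.1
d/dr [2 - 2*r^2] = -4*r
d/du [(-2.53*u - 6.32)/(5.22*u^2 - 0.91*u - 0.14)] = (13.2066*u^2 + 65.9808*u - 5.397)/(27.2484*u^4 - 9.5004*u^3 - 0.6335*u^2 + 0.2548*u + 0.0196)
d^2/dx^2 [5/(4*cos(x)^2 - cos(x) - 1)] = 5*(64*sin(x)^4 - 49*sin(x)^2 + 14*cos(x) - 3*cos(3*x) - 25)/(4*sin(x)^2 + cos(x) - 3)^3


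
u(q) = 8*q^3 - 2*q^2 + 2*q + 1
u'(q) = 24*q^2 - 4*q + 2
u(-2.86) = -208.23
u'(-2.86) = 209.75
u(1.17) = 13.42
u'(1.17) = 30.17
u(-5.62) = -1493.44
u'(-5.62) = 782.51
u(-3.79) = -470.83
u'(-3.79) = 361.90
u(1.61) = 32.42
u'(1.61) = 57.77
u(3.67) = 376.85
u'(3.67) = 310.57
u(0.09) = 1.17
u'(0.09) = 1.83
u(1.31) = 18.17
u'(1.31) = 37.95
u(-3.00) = -239.00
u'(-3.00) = 230.00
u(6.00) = 1669.00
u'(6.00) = 842.00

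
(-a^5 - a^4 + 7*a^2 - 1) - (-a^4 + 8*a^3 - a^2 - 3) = -a^5 - 8*a^3 + 8*a^2 + 2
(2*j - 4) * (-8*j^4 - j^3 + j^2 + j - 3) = -16*j^5 + 30*j^4 + 6*j^3 - 2*j^2 - 10*j + 12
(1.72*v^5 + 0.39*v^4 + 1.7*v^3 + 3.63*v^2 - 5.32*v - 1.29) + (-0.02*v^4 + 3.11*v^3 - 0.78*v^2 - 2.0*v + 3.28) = 1.72*v^5 + 0.37*v^4 + 4.81*v^3 + 2.85*v^2 - 7.32*v + 1.99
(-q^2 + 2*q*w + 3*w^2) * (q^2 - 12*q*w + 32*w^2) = -q^4 + 14*q^3*w - 53*q^2*w^2 + 28*q*w^3 + 96*w^4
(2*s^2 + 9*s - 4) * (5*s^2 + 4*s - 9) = 10*s^4 + 53*s^3 - 2*s^2 - 97*s + 36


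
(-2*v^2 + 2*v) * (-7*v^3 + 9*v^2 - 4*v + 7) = 14*v^5 - 32*v^4 + 26*v^3 - 22*v^2 + 14*v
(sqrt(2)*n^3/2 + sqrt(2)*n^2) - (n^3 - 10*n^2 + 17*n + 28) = -n^3 + sqrt(2)*n^3/2 + sqrt(2)*n^2 + 10*n^2 - 17*n - 28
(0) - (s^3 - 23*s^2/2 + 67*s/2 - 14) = -s^3 + 23*s^2/2 - 67*s/2 + 14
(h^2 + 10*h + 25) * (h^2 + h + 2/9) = h^4 + 11*h^3 + 317*h^2/9 + 245*h/9 + 50/9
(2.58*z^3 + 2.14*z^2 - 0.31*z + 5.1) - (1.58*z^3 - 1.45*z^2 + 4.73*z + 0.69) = 1.0*z^3 + 3.59*z^2 - 5.04*z + 4.41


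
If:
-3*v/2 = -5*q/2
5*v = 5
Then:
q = 3/5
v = 1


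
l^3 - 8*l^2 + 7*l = l*(l - 7)*(l - 1)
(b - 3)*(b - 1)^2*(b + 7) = b^4 + 2*b^3 - 28*b^2 + 46*b - 21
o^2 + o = o*(o + 1)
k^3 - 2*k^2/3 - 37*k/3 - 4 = (k - 4)*(k + 1/3)*(k + 3)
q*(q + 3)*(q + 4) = q^3 + 7*q^2 + 12*q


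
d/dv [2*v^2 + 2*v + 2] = 4*v + 2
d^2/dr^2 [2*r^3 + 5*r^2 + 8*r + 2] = 12*r + 10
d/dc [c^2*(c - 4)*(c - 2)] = 2*c*(2*c^2 - 9*c + 8)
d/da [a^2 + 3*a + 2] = 2*a + 3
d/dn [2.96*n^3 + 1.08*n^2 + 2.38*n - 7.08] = 8.88*n^2 + 2.16*n + 2.38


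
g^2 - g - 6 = (g - 3)*(g + 2)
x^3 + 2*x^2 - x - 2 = (x - 1)*(x + 1)*(x + 2)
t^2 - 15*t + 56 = (t - 8)*(t - 7)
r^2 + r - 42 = (r - 6)*(r + 7)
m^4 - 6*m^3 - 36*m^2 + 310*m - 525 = (m - 5)^2*(m - 3)*(m + 7)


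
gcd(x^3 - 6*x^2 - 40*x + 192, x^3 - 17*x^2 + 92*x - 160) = x^2 - 12*x + 32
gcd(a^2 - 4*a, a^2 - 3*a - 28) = 1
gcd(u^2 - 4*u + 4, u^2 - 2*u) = u - 2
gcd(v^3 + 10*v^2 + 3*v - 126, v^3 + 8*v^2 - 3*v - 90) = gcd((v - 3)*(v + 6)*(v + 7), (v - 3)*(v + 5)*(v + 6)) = v^2 + 3*v - 18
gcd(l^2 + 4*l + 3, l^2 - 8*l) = 1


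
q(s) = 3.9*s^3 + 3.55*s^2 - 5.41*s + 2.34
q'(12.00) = 1764.59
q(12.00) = 7187.82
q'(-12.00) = 1594.19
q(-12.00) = -6160.74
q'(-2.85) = 69.39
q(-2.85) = -43.69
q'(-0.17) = -6.28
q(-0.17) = 3.34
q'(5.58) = 398.50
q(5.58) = 760.28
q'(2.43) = 80.93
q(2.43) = 66.12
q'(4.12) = 222.44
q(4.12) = 313.05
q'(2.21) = 67.42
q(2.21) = 49.82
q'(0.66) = 4.37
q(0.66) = 1.44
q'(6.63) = 555.96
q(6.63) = 1259.11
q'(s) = 11.7*s^2 + 7.1*s - 5.41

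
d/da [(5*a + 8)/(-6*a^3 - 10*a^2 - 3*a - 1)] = (60*a^3 + 194*a^2 + 160*a + 19)/(36*a^6 + 120*a^5 + 136*a^4 + 72*a^3 + 29*a^2 + 6*a + 1)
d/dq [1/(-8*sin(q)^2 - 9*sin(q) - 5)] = (16*sin(q) + 9)*cos(q)/(8*sin(q)^2 + 9*sin(q) + 5)^2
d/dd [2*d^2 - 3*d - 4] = 4*d - 3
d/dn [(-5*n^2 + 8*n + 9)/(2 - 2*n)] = (5*n^2 - 10*n + 17)/(2*(n^2 - 2*n + 1))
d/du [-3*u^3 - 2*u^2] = u*(-9*u - 4)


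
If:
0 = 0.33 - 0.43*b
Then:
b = 0.77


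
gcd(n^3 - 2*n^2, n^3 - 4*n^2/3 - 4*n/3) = n^2 - 2*n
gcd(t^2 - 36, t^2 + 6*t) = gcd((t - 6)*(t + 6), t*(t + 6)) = t + 6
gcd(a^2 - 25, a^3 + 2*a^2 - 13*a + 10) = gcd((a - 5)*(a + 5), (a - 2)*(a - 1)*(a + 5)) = a + 5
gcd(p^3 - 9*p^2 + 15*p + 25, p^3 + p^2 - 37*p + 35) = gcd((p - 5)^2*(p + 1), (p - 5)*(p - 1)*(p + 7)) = p - 5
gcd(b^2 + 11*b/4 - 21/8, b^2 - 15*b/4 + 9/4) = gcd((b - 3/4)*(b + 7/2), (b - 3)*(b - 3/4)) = b - 3/4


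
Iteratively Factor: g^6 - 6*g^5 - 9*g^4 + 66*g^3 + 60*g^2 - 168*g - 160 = (g - 2)*(g^5 - 4*g^4 - 17*g^3 + 32*g^2 + 124*g + 80) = (g - 2)*(g + 2)*(g^4 - 6*g^3 - 5*g^2 + 42*g + 40) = (g - 4)*(g - 2)*(g + 2)*(g^3 - 2*g^2 - 13*g - 10) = (g - 5)*(g - 4)*(g - 2)*(g + 2)*(g^2 + 3*g + 2) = (g - 5)*(g - 4)*(g - 2)*(g + 1)*(g + 2)*(g + 2)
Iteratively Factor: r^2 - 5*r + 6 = (r - 2)*(r - 3)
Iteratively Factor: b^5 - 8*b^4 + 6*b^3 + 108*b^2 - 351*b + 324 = (b - 3)*(b^4 - 5*b^3 - 9*b^2 + 81*b - 108) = (b - 3)^2*(b^3 - 2*b^2 - 15*b + 36) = (b - 3)^2*(b + 4)*(b^2 - 6*b + 9) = (b - 3)^3*(b + 4)*(b - 3)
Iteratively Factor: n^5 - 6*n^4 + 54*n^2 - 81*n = (n - 3)*(n^4 - 3*n^3 - 9*n^2 + 27*n) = (n - 3)*(n + 3)*(n^3 - 6*n^2 + 9*n) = n*(n - 3)*(n + 3)*(n^2 - 6*n + 9) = n*(n - 3)^2*(n + 3)*(n - 3)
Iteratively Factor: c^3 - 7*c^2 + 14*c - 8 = (c - 1)*(c^2 - 6*c + 8) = (c - 4)*(c - 1)*(c - 2)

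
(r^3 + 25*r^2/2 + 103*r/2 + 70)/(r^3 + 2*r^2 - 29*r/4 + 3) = 2*(2*r^2 + 17*r + 35)/(4*r^2 - 8*r + 3)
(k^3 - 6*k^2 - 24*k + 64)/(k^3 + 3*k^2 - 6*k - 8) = (k - 8)/(k + 1)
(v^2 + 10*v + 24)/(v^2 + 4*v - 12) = (v + 4)/(v - 2)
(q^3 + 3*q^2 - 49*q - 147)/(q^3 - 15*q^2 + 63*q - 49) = (q^2 + 10*q + 21)/(q^2 - 8*q + 7)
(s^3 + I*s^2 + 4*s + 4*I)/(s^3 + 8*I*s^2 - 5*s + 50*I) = (s^2 + 3*I*s - 2)/(s^2 + 10*I*s - 25)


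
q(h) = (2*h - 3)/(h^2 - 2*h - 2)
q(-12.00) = -0.16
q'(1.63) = -0.82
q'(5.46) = -0.13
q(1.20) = 0.20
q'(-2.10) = -0.72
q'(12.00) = -0.02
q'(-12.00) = -0.01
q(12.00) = 0.18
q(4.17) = 0.76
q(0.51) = 0.72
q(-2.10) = -1.09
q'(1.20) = -0.65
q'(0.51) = -0.98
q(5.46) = 0.47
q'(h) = (2 - 2*h)*(2*h - 3)/(h^2 - 2*h - 2)^2 + 2/(h^2 - 2*h - 2) = 2*(-h^2 + 3*h - 5)/(h^4 - 4*h^3 + 8*h + 4)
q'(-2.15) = -0.67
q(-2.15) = -1.05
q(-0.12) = 1.86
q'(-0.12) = -3.53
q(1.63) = -0.10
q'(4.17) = -0.40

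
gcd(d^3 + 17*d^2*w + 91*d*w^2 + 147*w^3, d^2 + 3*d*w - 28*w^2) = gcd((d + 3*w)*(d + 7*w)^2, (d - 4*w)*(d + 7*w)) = d + 7*w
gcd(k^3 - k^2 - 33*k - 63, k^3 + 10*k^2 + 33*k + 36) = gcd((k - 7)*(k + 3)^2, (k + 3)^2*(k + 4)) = k^2 + 6*k + 9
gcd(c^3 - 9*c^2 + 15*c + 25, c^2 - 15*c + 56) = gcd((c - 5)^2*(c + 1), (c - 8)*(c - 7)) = 1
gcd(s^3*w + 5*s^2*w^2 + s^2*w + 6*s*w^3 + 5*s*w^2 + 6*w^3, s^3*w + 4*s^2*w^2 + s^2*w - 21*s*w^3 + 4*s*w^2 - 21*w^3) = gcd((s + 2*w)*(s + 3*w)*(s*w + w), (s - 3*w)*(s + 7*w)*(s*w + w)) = s*w + w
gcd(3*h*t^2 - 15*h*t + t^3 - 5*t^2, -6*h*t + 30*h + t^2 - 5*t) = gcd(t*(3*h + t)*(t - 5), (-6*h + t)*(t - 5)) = t - 5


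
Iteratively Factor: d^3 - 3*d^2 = (d)*(d^2 - 3*d) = d*(d - 3)*(d)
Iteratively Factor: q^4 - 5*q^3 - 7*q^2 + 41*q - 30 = (q - 2)*(q^3 - 3*q^2 - 13*q + 15) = (q - 2)*(q - 1)*(q^2 - 2*q - 15) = (q - 2)*(q - 1)*(q + 3)*(q - 5)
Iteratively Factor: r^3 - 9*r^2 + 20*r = (r - 5)*(r^2 - 4*r) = r*(r - 5)*(r - 4)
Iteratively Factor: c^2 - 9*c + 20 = (c - 4)*(c - 5)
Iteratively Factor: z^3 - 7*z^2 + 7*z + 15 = (z + 1)*(z^2 - 8*z + 15) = (z - 5)*(z + 1)*(z - 3)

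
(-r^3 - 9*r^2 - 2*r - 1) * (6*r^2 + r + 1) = -6*r^5 - 55*r^4 - 22*r^3 - 17*r^2 - 3*r - 1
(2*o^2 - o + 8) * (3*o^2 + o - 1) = 6*o^4 - o^3 + 21*o^2 + 9*o - 8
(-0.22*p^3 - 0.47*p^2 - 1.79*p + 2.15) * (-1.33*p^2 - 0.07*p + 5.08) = 0.2926*p^5 + 0.6405*p^4 + 1.296*p^3 - 5.1218*p^2 - 9.2437*p + 10.922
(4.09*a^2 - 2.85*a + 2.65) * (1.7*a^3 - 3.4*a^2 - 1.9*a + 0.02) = 6.953*a^5 - 18.751*a^4 + 6.424*a^3 - 3.5132*a^2 - 5.092*a + 0.053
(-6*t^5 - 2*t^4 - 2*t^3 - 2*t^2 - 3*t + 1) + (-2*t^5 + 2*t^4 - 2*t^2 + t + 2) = -8*t^5 - 2*t^3 - 4*t^2 - 2*t + 3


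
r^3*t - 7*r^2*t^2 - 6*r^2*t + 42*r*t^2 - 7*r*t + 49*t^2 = (r - 7)*(r - 7*t)*(r*t + t)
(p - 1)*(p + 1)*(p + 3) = p^3 + 3*p^2 - p - 3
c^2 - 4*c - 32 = (c - 8)*(c + 4)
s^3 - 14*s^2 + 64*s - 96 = (s - 6)*(s - 4)^2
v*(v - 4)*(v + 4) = v^3 - 16*v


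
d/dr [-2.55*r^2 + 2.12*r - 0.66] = 2.12 - 5.1*r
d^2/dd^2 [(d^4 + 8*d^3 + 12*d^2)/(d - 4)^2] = 2*(d^4 - 16*d^3 + 96*d^2 + 480*d + 192)/(d^4 - 16*d^3 + 96*d^2 - 256*d + 256)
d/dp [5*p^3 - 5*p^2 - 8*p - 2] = 15*p^2 - 10*p - 8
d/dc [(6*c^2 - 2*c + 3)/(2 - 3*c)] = (-18*c^2 + 24*c + 5)/(9*c^2 - 12*c + 4)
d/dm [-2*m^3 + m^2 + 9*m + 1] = -6*m^2 + 2*m + 9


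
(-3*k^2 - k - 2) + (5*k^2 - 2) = 2*k^2 - k - 4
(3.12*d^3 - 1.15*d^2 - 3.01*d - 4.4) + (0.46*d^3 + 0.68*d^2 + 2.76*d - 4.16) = 3.58*d^3 - 0.47*d^2 - 0.25*d - 8.56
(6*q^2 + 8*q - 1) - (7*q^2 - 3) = -q^2 + 8*q + 2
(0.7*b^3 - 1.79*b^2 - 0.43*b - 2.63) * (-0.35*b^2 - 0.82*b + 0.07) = -0.245*b^5 + 0.0525*b^4 + 1.6673*b^3 + 1.1478*b^2 + 2.1265*b - 0.1841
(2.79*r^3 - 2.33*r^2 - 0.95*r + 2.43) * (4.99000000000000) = 13.9221*r^3 - 11.6267*r^2 - 4.7405*r + 12.1257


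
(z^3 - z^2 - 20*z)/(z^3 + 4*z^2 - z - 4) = z*(z - 5)/(z^2 - 1)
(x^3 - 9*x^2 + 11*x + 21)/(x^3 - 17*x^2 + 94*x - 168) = (x^2 - 2*x - 3)/(x^2 - 10*x + 24)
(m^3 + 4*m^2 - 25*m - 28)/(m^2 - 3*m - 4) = m + 7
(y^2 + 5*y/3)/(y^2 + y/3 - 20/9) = 3*y/(3*y - 4)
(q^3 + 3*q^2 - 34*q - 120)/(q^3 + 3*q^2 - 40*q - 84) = (q^2 + 9*q + 20)/(q^2 + 9*q + 14)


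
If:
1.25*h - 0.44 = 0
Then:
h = 0.35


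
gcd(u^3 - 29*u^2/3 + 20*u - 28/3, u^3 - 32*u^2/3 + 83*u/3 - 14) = u^2 - 23*u/3 + 14/3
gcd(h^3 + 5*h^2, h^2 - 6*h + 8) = 1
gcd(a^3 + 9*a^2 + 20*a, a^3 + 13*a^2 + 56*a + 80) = a^2 + 9*a + 20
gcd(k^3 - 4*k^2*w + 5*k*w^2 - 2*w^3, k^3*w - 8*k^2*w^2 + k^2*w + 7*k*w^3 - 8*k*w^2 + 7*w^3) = -k + w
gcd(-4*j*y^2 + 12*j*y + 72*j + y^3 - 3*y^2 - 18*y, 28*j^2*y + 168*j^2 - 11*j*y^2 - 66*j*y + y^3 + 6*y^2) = -4*j + y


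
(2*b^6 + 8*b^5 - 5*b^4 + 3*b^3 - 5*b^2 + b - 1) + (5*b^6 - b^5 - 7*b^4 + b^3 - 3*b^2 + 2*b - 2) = 7*b^6 + 7*b^5 - 12*b^4 + 4*b^3 - 8*b^2 + 3*b - 3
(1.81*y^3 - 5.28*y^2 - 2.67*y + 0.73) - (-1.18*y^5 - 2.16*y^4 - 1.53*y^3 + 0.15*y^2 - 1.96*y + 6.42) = 1.18*y^5 + 2.16*y^4 + 3.34*y^3 - 5.43*y^2 - 0.71*y - 5.69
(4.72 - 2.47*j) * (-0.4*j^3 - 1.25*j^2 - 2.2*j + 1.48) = 0.988*j^4 + 1.1995*j^3 - 0.465999999999998*j^2 - 14.0396*j + 6.9856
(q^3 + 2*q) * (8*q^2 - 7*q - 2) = 8*q^5 - 7*q^4 + 14*q^3 - 14*q^2 - 4*q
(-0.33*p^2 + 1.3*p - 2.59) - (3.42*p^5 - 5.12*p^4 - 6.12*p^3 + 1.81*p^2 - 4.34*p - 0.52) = -3.42*p^5 + 5.12*p^4 + 6.12*p^3 - 2.14*p^2 + 5.64*p - 2.07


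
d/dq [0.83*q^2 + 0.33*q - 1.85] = 1.66*q + 0.33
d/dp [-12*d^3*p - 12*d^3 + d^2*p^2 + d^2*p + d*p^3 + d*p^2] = d*(-12*d^2 + 2*d*p + d + 3*p^2 + 2*p)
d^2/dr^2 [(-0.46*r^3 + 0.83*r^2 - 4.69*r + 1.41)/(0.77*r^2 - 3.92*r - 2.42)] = (4.44089209850063e-16*r^5 + 3.5527136788005e-15*r^4 - 16.402274*r^3 - 11.886798*r^2 - 94.135404*r + 147.292092)/(0.456533*r^6 - 6.972504*r^5 + 31.19193*r^4 - 16.40912*r^3 - 98.03178*r^2 - 68.871264*r - 14.172488)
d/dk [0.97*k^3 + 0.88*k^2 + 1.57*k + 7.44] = 2.91*k^2 + 1.76*k + 1.57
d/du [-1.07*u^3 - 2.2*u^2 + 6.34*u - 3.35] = -3.21*u^2 - 4.4*u + 6.34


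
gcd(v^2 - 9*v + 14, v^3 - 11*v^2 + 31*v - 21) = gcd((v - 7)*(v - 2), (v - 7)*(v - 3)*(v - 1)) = v - 7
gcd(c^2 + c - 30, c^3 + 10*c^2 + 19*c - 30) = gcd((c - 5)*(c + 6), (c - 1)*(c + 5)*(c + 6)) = c + 6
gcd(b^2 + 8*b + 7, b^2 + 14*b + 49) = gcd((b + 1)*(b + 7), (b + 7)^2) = b + 7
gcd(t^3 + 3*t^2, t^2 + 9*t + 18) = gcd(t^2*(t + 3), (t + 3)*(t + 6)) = t + 3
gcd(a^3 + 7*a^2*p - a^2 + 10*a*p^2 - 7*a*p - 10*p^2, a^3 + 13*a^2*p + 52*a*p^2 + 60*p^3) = a^2 + 7*a*p + 10*p^2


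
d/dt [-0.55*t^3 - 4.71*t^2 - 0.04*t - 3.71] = -1.65*t^2 - 9.42*t - 0.04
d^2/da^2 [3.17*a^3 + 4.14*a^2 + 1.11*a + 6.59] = 19.02*a + 8.28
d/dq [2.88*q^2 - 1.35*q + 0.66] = 5.76*q - 1.35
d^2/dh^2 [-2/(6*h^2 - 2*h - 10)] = 2*(-9*h^2 + 3*h + (6*h - 1)^2 + 15)/(-3*h^2 + h + 5)^3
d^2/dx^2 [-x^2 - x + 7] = -2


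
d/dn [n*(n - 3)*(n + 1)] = 3*n^2 - 4*n - 3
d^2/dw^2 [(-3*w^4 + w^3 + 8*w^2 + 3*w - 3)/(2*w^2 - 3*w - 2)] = 2*(-12*w^6 + 54*w^5 - 45*w^4 - 71*w^3 + 6*w^2 + 102*w - 25)/(8*w^6 - 36*w^5 + 30*w^4 + 45*w^3 - 30*w^2 - 36*w - 8)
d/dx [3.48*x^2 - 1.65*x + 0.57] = 6.96*x - 1.65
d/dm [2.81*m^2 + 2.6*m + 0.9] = 5.62*m + 2.6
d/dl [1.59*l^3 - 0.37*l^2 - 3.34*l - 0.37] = 4.77*l^2 - 0.74*l - 3.34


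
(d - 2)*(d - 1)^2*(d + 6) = d^4 + 2*d^3 - 19*d^2 + 28*d - 12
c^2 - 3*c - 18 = (c - 6)*(c + 3)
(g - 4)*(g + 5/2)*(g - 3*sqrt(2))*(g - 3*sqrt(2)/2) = g^4 - 9*sqrt(2)*g^3/2 - 3*g^3/2 - g^2 + 27*sqrt(2)*g^2/4 - 27*g/2 + 45*sqrt(2)*g - 90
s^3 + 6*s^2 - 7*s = s*(s - 1)*(s + 7)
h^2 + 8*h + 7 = (h + 1)*(h + 7)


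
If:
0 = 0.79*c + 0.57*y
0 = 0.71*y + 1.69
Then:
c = 1.72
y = -2.38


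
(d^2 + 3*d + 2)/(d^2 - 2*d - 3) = (d + 2)/(d - 3)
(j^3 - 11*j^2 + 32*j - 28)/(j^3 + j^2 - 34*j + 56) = (j^2 - 9*j + 14)/(j^2 + 3*j - 28)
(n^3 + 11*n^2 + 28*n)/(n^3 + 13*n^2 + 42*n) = (n + 4)/(n + 6)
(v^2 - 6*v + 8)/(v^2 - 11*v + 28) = (v - 2)/(v - 7)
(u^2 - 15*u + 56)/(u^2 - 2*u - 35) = (u - 8)/(u + 5)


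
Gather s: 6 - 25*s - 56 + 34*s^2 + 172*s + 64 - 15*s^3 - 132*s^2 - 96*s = -15*s^3 - 98*s^2 + 51*s + 14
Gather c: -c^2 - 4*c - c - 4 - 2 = -c^2 - 5*c - 6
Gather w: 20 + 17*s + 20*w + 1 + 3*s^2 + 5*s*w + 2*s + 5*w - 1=3*s^2 + 19*s + w*(5*s + 25) + 20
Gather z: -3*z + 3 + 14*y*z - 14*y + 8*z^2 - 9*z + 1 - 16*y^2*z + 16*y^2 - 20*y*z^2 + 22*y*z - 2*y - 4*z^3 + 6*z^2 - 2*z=16*y^2 - 16*y - 4*z^3 + z^2*(14 - 20*y) + z*(-16*y^2 + 36*y - 14) + 4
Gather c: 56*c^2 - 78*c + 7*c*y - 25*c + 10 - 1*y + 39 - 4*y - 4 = 56*c^2 + c*(7*y - 103) - 5*y + 45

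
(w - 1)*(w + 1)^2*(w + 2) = w^4 + 3*w^3 + w^2 - 3*w - 2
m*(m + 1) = m^2 + m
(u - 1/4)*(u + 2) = u^2 + 7*u/4 - 1/2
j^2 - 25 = (j - 5)*(j + 5)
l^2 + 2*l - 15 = (l - 3)*(l + 5)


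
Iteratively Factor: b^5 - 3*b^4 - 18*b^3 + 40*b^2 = (b - 2)*(b^4 - b^3 - 20*b^2) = b*(b - 2)*(b^3 - b^2 - 20*b) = b^2*(b - 2)*(b^2 - b - 20) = b^2*(b - 2)*(b + 4)*(b - 5)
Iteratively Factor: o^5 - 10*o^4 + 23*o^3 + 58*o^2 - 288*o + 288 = (o - 2)*(o^4 - 8*o^3 + 7*o^2 + 72*o - 144) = (o - 4)*(o - 2)*(o^3 - 4*o^2 - 9*o + 36) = (o - 4)*(o - 3)*(o - 2)*(o^2 - o - 12) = (o - 4)*(o - 3)*(o - 2)*(o + 3)*(o - 4)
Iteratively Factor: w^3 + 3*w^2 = (w)*(w^2 + 3*w) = w*(w + 3)*(w)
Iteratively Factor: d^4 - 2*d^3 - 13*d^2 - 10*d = (d)*(d^3 - 2*d^2 - 13*d - 10) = d*(d + 1)*(d^2 - 3*d - 10) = d*(d + 1)*(d + 2)*(d - 5)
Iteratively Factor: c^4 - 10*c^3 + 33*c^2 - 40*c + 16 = (c - 1)*(c^3 - 9*c^2 + 24*c - 16) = (c - 1)^2*(c^2 - 8*c + 16) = (c - 4)*(c - 1)^2*(c - 4)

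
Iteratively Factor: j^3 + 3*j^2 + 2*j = (j + 1)*(j^2 + 2*j) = j*(j + 1)*(j + 2)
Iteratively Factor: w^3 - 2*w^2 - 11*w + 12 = (w + 3)*(w^2 - 5*w + 4) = (w - 1)*(w + 3)*(w - 4)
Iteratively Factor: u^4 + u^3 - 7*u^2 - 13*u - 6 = (u + 1)*(u^3 - 7*u - 6) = (u + 1)^2*(u^2 - u - 6) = (u + 1)^2*(u + 2)*(u - 3)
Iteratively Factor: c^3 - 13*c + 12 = (c - 3)*(c^2 + 3*c - 4) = (c - 3)*(c + 4)*(c - 1)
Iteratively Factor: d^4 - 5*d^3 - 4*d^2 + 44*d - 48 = (d - 2)*(d^3 - 3*d^2 - 10*d + 24) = (d - 2)^2*(d^2 - d - 12) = (d - 4)*(d - 2)^2*(d + 3)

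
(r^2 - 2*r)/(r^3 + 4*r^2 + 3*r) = (r - 2)/(r^2 + 4*r + 3)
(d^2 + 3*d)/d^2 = (d + 3)/d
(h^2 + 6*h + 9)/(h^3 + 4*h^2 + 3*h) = (h + 3)/(h*(h + 1))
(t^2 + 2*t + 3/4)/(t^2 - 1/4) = (2*t + 3)/(2*t - 1)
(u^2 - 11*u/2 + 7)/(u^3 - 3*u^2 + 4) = (u - 7/2)/(u^2 - u - 2)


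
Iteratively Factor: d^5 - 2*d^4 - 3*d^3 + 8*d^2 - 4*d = (d + 2)*(d^4 - 4*d^3 + 5*d^2 - 2*d) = d*(d + 2)*(d^3 - 4*d^2 + 5*d - 2) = d*(d - 2)*(d + 2)*(d^2 - 2*d + 1) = d*(d - 2)*(d - 1)*(d + 2)*(d - 1)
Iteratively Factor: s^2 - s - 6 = (s - 3)*(s + 2)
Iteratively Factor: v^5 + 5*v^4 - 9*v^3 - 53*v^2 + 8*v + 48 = (v - 1)*(v^4 + 6*v^3 - 3*v^2 - 56*v - 48) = (v - 1)*(v + 4)*(v^3 + 2*v^2 - 11*v - 12) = (v - 1)*(v + 1)*(v + 4)*(v^2 + v - 12) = (v - 1)*(v + 1)*(v + 4)^2*(v - 3)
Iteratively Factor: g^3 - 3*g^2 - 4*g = (g - 4)*(g^2 + g) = (g - 4)*(g + 1)*(g)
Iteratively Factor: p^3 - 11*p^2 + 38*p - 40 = (p - 5)*(p^2 - 6*p + 8) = (p - 5)*(p - 2)*(p - 4)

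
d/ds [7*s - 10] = 7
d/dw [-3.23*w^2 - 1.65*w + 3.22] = -6.46*w - 1.65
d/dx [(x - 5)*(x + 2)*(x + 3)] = 3*x^2 - 19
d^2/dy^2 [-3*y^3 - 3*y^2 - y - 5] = -18*y - 6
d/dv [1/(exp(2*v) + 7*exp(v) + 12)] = (-2*exp(v) - 7)*exp(v)/(exp(2*v) + 7*exp(v) + 12)^2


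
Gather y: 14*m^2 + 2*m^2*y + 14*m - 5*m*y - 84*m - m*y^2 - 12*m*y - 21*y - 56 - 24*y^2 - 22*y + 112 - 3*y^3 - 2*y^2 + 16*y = 14*m^2 - 70*m - 3*y^3 + y^2*(-m - 26) + y*(2*m^2 - 17*m - 27) + 56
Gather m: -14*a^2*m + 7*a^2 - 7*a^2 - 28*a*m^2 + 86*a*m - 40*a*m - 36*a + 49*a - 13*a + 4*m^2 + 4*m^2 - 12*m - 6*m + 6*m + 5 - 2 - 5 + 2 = m^2*(8 - 28*a) + m*(-14*a^2 + 46*a - 12)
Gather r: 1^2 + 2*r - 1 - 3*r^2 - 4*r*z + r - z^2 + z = -3*r^2 + r*(3 - 4*z) - z^2 + z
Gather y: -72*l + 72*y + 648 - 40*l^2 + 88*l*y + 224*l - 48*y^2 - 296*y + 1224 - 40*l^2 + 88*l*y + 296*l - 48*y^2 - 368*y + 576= -80*l^2 + 448*l - 96*y^2 + y*(176*l - 592) + 2448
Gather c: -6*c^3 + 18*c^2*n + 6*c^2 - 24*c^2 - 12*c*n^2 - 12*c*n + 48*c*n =-6*c^3 + c^2*(18*n - 18) + c*(-12*n^2 + 36*n)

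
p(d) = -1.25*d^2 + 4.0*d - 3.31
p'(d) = 4.0 - 2.5*d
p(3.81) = -6.22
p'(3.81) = -5.52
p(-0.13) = -3.85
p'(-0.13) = 4.32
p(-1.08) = -9.09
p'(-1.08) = 6.70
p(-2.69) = -23.12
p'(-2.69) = 10.72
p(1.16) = -0.35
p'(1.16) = 1.10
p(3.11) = -2.96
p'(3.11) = -3.78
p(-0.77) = -7.13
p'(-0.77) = 5.92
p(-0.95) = -8.24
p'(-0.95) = 6.38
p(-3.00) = -26.56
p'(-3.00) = 11.50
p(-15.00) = -344.56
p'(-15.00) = 41.50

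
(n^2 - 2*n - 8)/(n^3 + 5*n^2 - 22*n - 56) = 1/(n + 7)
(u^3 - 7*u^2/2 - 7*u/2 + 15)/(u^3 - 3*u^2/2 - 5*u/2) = (u^2 - u - 6)/(u*(u + 1))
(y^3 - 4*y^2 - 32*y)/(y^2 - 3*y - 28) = y*(y - 8)/(y - 7)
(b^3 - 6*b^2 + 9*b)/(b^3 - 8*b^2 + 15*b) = (b - 3)/(b - 5)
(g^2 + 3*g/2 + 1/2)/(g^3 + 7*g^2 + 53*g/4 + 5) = 2*(g + 1)/(2*g^2 + 13*g + 20)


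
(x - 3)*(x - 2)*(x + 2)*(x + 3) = x^4 - 13*x^2 + 36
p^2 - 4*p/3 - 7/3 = (p - 7/3)*(p + 1)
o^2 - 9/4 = (o - 3/2)*(o + 3/2)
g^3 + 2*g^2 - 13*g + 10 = (g - 2)*(g - 1)*(g + 5)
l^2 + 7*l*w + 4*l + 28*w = (l + 4)*(l + 7*w)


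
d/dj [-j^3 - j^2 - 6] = j*(-3*j - 2)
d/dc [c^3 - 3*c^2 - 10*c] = 3*c^2 - 6*c - 10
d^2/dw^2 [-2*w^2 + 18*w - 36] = -4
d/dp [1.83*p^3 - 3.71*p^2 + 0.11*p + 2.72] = 5.49*p^2 - 7.42*p + 0.11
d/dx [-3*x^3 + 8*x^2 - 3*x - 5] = -9*x^2 + 16*x - 3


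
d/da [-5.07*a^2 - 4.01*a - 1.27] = -10.14*a - 4.01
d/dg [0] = 0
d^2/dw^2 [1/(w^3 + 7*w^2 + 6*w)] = 2*(-w*(3*w + 7)*(w^2 + 7*w + 6) + (3*w^2 + 14*w + 6)^2)/(w^3*(w^2 + 7*w + 6)^3)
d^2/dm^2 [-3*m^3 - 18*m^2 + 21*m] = -18*m - 36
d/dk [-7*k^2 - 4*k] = -14*k - 4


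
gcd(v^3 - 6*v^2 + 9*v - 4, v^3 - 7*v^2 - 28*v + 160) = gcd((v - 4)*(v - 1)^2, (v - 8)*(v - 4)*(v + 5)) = v - 4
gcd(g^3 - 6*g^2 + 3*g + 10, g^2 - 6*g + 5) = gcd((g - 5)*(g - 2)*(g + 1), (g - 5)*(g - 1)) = g - 5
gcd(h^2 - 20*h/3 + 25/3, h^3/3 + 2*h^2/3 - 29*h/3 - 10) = h - 5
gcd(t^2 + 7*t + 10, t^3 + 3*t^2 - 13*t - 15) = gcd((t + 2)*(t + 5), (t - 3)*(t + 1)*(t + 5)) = t + 5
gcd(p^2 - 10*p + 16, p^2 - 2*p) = p - 2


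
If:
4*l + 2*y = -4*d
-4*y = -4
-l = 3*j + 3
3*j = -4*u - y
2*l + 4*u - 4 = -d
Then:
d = -7/4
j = -17/12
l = 5/4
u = 13/16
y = 1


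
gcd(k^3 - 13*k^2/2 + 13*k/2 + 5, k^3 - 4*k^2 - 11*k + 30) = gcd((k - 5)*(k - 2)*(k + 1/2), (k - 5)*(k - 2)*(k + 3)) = k^2 - 7*k + 10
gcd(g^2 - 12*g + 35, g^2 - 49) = g - 7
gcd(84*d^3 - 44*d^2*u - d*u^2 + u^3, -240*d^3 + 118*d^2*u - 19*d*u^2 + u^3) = -6*d + u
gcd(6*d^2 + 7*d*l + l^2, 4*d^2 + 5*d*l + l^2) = d + l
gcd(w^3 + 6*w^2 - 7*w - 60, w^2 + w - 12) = w^2 + w - 12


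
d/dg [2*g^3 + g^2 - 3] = 2*g*(3*g + 1)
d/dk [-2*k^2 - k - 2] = -4*k - 1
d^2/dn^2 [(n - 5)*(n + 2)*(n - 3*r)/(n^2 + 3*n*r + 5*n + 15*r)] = 2*((n - 5)*(n + 2)*(n - 3*r)*(2*n + 3*r + 5)^2 + 3*(n - r - 1)*(n^2 + 3*n*r + 5*n + 15*r)^2 - (n^2 + 3*n*r + 5*n + 15*r)*((n - 5)*(n + 2)*(n - 3*r) + (n - 5)*(n + 2)*(2*n + 3*r + 5) + (n - 5)*(n - 3*r)*(2*n + 3*r + 5) + (n + 2)*(n - 3*r)*(2*n + 3*r + 5)))/(n^2 + 3*n*r + 5*n + 15*r)^3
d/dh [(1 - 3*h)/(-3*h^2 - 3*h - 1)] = 3*(-3*h^2 + 2*h + 2)/(9*h^4 + 18*h^3 + 15*h^2 + 6*h + 1)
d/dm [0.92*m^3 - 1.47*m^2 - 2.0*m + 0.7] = 2.76*m^2 - 2.94*m - 2.0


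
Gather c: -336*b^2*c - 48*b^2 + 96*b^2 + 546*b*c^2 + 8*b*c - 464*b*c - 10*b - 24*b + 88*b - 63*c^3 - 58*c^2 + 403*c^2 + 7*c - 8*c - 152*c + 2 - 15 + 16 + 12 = 48*b^2 + 54*b - 63*c^3 + c^2*(546*b + 345) + c*(-336*b^2 - 456*b - 153) + 15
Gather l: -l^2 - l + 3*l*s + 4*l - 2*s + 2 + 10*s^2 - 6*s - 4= -l^2 + l*(3*s + 3) + 10*s^2 - 8*s - 2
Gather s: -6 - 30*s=-30*s - 6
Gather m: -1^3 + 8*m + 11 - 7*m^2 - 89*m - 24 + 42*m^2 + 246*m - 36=35*m^2 + 165*m - 50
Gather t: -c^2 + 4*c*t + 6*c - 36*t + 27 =-c^2 + 6*c + t*(4*c - 36) + 27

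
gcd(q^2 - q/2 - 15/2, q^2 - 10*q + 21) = q - 3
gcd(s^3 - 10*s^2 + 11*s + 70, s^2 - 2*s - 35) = s - 7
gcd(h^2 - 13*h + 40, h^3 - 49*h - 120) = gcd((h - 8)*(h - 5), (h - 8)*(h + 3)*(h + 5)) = h - 8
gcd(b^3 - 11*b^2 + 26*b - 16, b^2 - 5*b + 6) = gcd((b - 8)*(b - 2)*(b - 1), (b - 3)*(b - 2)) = b - 2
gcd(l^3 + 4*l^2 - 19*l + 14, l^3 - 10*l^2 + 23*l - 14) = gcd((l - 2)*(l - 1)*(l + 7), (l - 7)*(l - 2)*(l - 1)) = l^2 - 3*l + 2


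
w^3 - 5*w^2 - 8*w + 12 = (w - 6)*(w - 1)*(w + 2)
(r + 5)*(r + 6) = r^2 + 11*r + 30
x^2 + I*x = x*(x + I)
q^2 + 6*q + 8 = (q + 2)*(q + 4)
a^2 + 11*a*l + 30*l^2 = (a + 5*l)*(a + 6*l)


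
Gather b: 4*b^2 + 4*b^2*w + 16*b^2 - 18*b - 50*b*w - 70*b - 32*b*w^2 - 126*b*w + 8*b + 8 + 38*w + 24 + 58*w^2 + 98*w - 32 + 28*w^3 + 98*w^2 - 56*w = b^2*(4*w + 20) + b*(-32*w^2 - 176*w - 80) + 28*w^3 + 156*w^2 + 80*w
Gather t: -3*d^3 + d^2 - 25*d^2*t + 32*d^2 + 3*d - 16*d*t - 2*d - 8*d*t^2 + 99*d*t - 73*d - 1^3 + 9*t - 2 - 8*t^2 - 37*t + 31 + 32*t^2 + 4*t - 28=-3*d^3 + 33*d^2 - 72*d + t^2*(24 - 8*d) + t*(-25*d^2 + 83*d - 24)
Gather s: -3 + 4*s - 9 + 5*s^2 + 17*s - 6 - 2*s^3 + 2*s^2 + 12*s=-2*s^3 + 7*s^2 + 33*s - 18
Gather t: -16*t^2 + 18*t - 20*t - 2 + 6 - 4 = -16*t^2 - 2*t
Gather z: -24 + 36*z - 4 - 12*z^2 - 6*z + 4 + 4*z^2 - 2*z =-8*z^2 + 28*z - 24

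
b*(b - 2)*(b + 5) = b^3 + 3*b^2 - 10*b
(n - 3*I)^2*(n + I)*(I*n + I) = I*n^4 + 5*n^3 + I*n^3 + 5*n^2 - 3*I*n^2 + 9*n - 3*I*n + 9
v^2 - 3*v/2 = v*(v - 3/2)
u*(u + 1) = u^2 + u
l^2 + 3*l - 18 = (l - 3)*(l + 6)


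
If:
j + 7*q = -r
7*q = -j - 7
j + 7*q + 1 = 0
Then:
No Solution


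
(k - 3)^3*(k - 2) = k^4 - 11*k^3 + 45*k^2 - 81*k + 54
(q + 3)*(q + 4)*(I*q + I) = I*q^3 + 8*I*q^2 + 19*I*q + 12*I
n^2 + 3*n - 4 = (n - 1)*(n + 4)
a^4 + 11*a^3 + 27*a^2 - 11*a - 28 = (a - 1)*(a + 1)*(a + 4)*(a + 7)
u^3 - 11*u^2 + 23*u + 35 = (u - 7)*(u - 5)*(u + 1)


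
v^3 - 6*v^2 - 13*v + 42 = (v - 7)*(v - 2)*(v + 3)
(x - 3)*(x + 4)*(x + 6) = x^3 + 7*x^2 - 6*x - 72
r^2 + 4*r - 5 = (r - 1)*(r + 5)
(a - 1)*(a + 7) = a^2 + 6*a - 7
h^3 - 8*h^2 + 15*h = h*(h - 5)*(h - 3)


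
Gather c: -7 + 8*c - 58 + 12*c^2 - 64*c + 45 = 12*c^2 - 56*c - 20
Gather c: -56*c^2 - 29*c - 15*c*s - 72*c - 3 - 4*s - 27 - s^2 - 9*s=-56*c^2 + c*(-15*s - 101) - s^2 - 13*s - 30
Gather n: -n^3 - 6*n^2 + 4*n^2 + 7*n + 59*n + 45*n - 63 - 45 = -n^3 - 2*n^2 + 111*n - 108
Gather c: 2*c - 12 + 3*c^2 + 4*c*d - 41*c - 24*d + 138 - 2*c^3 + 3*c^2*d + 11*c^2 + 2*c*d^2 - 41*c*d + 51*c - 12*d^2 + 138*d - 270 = -2*c^3 + c^2*(3*d + 14) + c*(2*d^2 - 37*d + 12) - 12*d^2 + 114*d - 144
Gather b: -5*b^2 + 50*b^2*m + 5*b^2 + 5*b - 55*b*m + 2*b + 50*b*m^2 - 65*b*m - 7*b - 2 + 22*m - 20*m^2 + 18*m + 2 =50*b^2*m + b*(50*m^2 - 120*m) - 20*m^2 + 40*m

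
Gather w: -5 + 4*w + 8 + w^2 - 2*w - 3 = w^2 + 2*w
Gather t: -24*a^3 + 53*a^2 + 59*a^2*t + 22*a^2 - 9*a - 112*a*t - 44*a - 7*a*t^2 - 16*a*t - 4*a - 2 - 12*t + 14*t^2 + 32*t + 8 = -24*a^3 + 75*a^2 - 57*a + t^2*(14 - 7*a) + t*(59*a^2 - 128*a + 20) + 6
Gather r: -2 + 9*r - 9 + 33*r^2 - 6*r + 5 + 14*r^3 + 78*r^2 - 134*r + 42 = 14*r^3 + 111*r^2 - 131*r + 36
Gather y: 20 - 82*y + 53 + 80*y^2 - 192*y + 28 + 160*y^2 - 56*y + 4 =240*y^2 - 330*y + 105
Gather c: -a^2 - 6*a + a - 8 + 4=-a^2 - 5*a - 4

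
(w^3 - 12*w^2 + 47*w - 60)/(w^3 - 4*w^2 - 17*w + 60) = (w - 4)/(w + 4)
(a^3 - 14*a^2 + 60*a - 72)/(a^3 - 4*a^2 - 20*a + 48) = (a - 6)/(a + 4)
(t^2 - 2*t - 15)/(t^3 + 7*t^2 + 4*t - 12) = (t^2 - 2*t - 15)/(t^3 + 7*t^2 + 4*t - 12)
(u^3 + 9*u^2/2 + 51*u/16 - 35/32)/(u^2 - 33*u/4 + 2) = (8*u^2 + 38*u + 35)/(8*(u - 8))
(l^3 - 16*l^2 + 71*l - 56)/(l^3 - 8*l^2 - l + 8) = (l - 7)/(l + 1)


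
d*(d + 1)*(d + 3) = d^3 + 4*d^2 + 3*d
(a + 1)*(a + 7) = a^2 + 8*a + 7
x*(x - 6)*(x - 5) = x^3 - 11*x^2 + 30*x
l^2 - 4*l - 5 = (l - 5)*(l + 1)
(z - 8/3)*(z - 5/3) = z^2 - 13*z/3 + 40/9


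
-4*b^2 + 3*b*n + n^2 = (-b + n)*(4*b + n)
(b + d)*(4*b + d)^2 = 16*b^3 + 24*b^2*d + 9*b*d^2 + d^3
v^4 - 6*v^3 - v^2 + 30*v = v*(v - 5)*(v - 3)*(v + 2)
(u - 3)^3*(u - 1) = u^4 - 10*u^3 + 36*u^2 - 54*u + 27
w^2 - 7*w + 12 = (w - 4)*(w - 3)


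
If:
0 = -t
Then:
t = 0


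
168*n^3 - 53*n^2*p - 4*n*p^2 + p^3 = (-8*n + p)*(-3*n + p)*(7*n + p)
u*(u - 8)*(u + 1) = u^3 - 7*u^2 - 8*u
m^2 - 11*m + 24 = (m - 8)*(m - 3)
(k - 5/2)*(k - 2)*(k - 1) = k^3 - 11*k^2/2 + 19*k/2 - 5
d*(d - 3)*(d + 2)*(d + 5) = d^4 + 4*d^3 - 11*d^2 - 30*d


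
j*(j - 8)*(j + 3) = j^3 - 5*j^2 - 24*j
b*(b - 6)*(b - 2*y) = b^3 - 2*b^2*y - 6*b^2 + 12*b*y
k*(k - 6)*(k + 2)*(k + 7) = k^4 + 3*k^3 - 40*k^2 - 84*k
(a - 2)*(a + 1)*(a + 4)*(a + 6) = a^4 + 9*a^3 + 12*a^2 - 44*a - 48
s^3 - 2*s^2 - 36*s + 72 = (s - 6)*(s - 2)*(s + 6)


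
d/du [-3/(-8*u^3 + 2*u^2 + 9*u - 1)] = 3*(-24*u^2 + 4*u + 9)/(8*u^3 - 2*u^2 - 9*u + 1)^2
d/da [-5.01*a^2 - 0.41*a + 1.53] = -10.02*a - 0.41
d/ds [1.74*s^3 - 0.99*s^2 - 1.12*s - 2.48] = 5.22*s^2 - 1.98*s - 1.12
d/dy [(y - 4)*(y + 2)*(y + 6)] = 3*y^2 + 8*y - 20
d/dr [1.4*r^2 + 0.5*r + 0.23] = 2.8*r + 0.5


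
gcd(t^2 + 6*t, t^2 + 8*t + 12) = t + 6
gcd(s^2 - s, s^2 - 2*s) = s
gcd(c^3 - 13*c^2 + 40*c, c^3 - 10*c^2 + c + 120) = c^2 - 13*c + 40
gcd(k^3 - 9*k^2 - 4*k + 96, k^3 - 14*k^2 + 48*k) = k - 8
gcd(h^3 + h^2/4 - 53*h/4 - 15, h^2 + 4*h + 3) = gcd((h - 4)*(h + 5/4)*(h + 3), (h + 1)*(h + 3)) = h + 3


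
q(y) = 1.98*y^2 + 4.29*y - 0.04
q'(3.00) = 16.17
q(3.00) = 30.65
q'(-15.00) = -55.11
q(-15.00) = 381.11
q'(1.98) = 12.13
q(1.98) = 16.22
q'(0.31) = 5.52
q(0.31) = 1.48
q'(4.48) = 22.03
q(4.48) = 58.92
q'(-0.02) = 4.21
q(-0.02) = -0.13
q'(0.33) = 5.60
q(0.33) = 1.59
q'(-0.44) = 2.55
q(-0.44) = -1.54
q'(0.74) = 7.22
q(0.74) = 4.22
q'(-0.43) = 2.59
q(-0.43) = -1.52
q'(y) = 3.96*y + 4.29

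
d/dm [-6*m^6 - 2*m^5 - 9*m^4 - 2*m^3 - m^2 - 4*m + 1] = -36*m^5 - 10*m^4 - 36*m^3 - 6*m^2 - 2*m - 4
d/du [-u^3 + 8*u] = 8 - 3*u^2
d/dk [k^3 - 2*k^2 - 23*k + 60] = 3*k^2 - 4*k - 23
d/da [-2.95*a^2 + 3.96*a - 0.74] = 3.96 - 5.9*a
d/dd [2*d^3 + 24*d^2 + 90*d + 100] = 6*d^2 + 48*d + 90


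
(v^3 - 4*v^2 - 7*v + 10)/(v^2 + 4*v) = (v^3 - 4*v^2 - 7*v + 10)/(v*(v + 4))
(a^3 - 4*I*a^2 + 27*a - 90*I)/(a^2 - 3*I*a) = a - I + 30/a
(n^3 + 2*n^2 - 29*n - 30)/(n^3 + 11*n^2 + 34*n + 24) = (n - 5)/(n + 4)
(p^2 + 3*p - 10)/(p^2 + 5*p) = (p - 2)/p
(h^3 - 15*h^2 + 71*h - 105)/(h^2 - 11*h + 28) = (h^2 - 8*h + 15)/(h - 4)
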